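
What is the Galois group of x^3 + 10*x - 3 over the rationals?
Gal(K/Q) = S_3 (symmetric group of order 6)

Compute the discriminant of x^3 + (0)*x^2 + (10)*x + (-3): Δ = -4243. Since Δ is not a rational square, the Galois group is not contained in A_3; it must be the full S_3 (irreducibility of the cubic rules out anything smaller).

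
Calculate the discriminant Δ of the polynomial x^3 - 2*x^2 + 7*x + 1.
Δ = -1423

For x^3 + a x^2 + b x + c the discriminant is Δ = 18 a b c - 4 a^3 c + a^2 b^2 - 4 b^3 - 27 c^2.
Plug a = -2, b = 7, c = 1:
  18*(-2)*(7)*(1) - 4*(-2)^3*(1) + (-2)^2*(7)^2 - 4*(7)^3 - 27*(1)^2
  = -252 + (32) + 196 + (-1372) + (-27)
  = -1423.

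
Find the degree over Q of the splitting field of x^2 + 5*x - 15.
[K:Q] = 2

The discriminant of x^2 + (5)*x + (-15) is b^2 - 4c = 25 - (-60) = 85. Since 85 is not a perfect square in Q, the polynomial is irreducible over Q. Its two roots generate a degree-2 extension, so [K:Q] = 2.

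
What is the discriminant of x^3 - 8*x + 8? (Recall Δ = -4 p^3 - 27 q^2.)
Δ = 320

For a depressed cubic x^3 + p x + q the discriminant is Δ = -4 p^3 - 27 q^2 = -4*(-8)^3 - 27*(8)^2 = 2048 - 1728 = 320.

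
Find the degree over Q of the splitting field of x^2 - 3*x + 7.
[K:Q] = 2

The discriminant of x^2 + (-3)*x + (7) is b^2 - 4c = 9 - (28) = -19. Since -19 is not a perfect square in Q, the polynomial is irreducible over Q. Its two roots generate a degree-2 extension, so [K:Q] = 2.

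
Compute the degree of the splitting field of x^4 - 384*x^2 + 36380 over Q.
[K:Q] = 4

f factors as (x^2 - 214)(x^2 - 170); the splitting field is K = Q(sqrt(214), sqrt(170)). Since 214, 170, and 36380 are all non-squares in Q, the three subfields Q(sqrt(214)), Q(sqrt(170)), Q(sqrt(36380)) are distinct degree-2 extensions, so [K:Q] = 4 (Klein four Galois group).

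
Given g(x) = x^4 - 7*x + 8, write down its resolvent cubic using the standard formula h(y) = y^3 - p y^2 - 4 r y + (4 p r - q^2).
h(y) = y^3 - 32*y - 49

Identify coefficients: p = 0, q = -7, r = 8.
Plug into h(y) = y^3 - p y^2 - 4 r y + (4 p r - q^2):
  h(y) = y^3 - (0) y^2 - 4*(8) y + (4*(0)*(8) - (-7)^2)
       = y^3 + (0) y^2 + (-32) y + (-49).
Simplifying: h(y) = y^3 - 32*y - 49.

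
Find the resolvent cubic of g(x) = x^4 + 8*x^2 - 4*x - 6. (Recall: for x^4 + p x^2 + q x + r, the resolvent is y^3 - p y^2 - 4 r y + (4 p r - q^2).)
h(y) = y^3 - 8*y^2 + 24*y - 208

Identify coefficients: p = 8, q = -4, r = -6.
Plug into h(y) = y^3 - p y^2 - 4 r y + (4 p r - q^2):
  h(y) = y^3 - (8) y^2 - 4*(-6) y + (4*(8)*(-6) - (-4)^2)
       = y^3 + (-8) y^2 + (24) y + (-208).
Simplifying: h(y) = y^3 - 8*y^2 + 24*y - 208.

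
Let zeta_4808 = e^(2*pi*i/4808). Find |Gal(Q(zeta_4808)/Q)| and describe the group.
|Gal(Q(zeta_4808)/Q)| = phi(4808) = 2400; group ≅ (Z/4808Z)^* ≅ Z/2Z × Z/2Z × Z/600Z

The n-th cyclotomic polynomial Φ_4808(x) is the minimal polynomial of zeta_4808 over Q and has degree phi(4808) = 2400. So Q(zeta_4808) is a degree-2400 Galois extension with Galois group (Z/4808Z)^*. By CRT, (Z/4808Z)^* ≅ (Z/8Z)^* × (Z/601Z)^*. Each prime-power unit group is (Z/8Z)^* ≅ Z/2Z × Z/2Z; (Z/601Z)^* ≅ Z/600Z. Hence Gal(Q(zeta_4808)/Q) ≅ Z/2Z × Z/2Z × Z/600Z.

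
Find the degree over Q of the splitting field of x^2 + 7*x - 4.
[K:Q] = 2

The discriminant of x^2 + (7)*x + (-4) is b^2 - 4c = 49 - (-16) = 65. Since 65 is not a perfect square in Q, the polynomial is irreducible over Q. Its two roots generate a degree-2 extension, so [K:Q] = 2.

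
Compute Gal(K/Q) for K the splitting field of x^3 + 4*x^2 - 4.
Gal(K/Q) = S_3 (symmetric group of order 6)

Compute the discriminant of x^3 + (4)*x^2 + (0)*x + (-4): Δ = 592. Since Δ is not a rational square, the Galois group is not contained in A_3; it must be the full S_3 (irreducibility of the cubic rules out anything smaller).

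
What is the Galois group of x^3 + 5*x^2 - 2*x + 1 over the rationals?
Gal(K/Q) = S_3 (symmetric group of order 6)

Compute the discriminant of x^3 + (5)*x^2 + (-2)*x + (1): Δ = -575. Since Δ is not a rational square, the Galois group is not contained in A_3; it must be the full S_3 (irreducibility of the cubic rules out anything smaller).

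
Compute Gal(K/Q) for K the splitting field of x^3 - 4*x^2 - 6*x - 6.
Gal(K/Q) = S_3 (symmetric group of order 6)

Compute the discriminant of x^3 + (-4)*x^2 + (-6)*x + (-6): Δ = -3660. Since Δ is not a rational square, the Galois group is not contained in A_3; it must be the full S_3 (irreducibility of the cubic rules out anything smaller).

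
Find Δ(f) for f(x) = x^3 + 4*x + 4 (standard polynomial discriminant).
Δ = -688

For a depressed cubic x^3 + p x + q the discriminant is Δ = -4 p^3 - 27 q^2 = -4*(4)^3 - 27*(4)^2 = -256 - 432 = -688.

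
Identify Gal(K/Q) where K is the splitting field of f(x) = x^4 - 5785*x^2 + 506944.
Gal(K/Q) = Z/2Z (cyclic of order 2)

f factors as (x^2 - 89)(x^2 - 5696), so the splitting field is K = Q(sqrt(89), sqrt(5696)). The squarefree part of 89 is 89 and the squarefree part of 5696 is also 89, so sqrt(89) and sqrt(5696) are both rational multiples of sqrt(89). Hence Q(sqrt(89)) = Q(sqrt(5696)) = Q(sqrt(89)), and the splitting field collapses to a single degree-2 extension with Galois group Z/2Z.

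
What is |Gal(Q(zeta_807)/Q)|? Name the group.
|Gal(Q(zeta_807)/Q)| = phi(807) = 536; group ≅ (Z/807Z)^* ≅ Z/2Z × Z/268Z

The n-th cyclotomic polynomial Φ_807(x) is the minimal polynomial of zeta_807 over Q and has degree phi(807) = 536. So Q(zeta_807) is a degree-536 Galois extension with Galois group (Z/807Z)^*. By CRT, (Z/807Z)^* ≅ (Z/3Z)^* × (Z/269Z)^*. Each prime-power unit group is (Z/3Z)^* ≅ Z/2Z; (Z/269Z)^* ≅ Z/268Z. Hence Gal(Q(zeta_807)/Q) ≅ Z/2Z × Z/268Z.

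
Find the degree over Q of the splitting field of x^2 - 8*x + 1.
[K:Q] = 2

The discriminant of x^2 + (-8)*x + (1) is b^2 - 4c = 64 - (4) = 60. Since 60 is not a perfect square in Q, the polynomial is irreducible over Q. Its two roots generate a degree-2 extension, so [K:Q] = 2.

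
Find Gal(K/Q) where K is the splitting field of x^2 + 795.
Gal(K/Q) = Z/2Z (cyclic of order 2)

x^2 + 795 is irreducible over Q since -795 is not a rational square. The splitting field Q(sqrt(-795)) has degree 2 over Q, and its unique nontrivial automorphism is sqrt(-795) ↦ -sqrt(-795). Hence Gal(Q(sqrt(-795))/Q) = Z/2Z.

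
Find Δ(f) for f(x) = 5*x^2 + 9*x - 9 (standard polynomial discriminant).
Δ = 261

For a quadratic a x^2 + b x + c the discriminant is Δ = b^2 - 4ac = (9)^2 - 4*(5)*(-9) = 81 - (-180) = 261.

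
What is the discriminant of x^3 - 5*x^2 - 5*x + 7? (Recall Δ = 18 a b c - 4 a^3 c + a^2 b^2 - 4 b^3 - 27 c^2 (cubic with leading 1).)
Δ = 6452

For x^3 + a x^2 + b x + c the discriminant is Δ = 18 a b c - 4 a^3 c + a^2 b^2 - 4 b^3 - 27 c^2.
Plug a = -5, b = -5, c = 7:
  18*(-5)*(-5)*(7) - 4*(-5)^3*(7) + (-5)^2*(-5)^2 - 4*(-5)^3 - 27*(7)^2
  = 3150 + (3500) + 625 + (500) + (-1323)
  = 6452.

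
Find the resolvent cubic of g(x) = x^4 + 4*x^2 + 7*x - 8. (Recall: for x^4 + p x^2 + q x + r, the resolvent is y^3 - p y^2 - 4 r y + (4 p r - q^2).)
h(y) = y^3 - 4*y^2 + 32*y - 177

Identify coefficients: p = 4, q = 7, r = -8.
Plug into h(y) = y^3 - p y^2 - 4 r y + (4 p r - q^2):
  h(y) = y^3 - (4) y^2 - 4*(-8) y + (4*(4)*(-8) - (7)^2)
       = y^3 + (-4) y^2 + (32) y + (-177).
Simplifying: h(y) = y^3 - 4*y^2 + 32*y - 177.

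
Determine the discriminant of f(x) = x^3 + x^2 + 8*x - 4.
Δ = -2976

For x^3 + a x^2 + b x + c the discriminant is Δ = 18 a b c - 4 a^3 c + a^2 b^2 - 4 b^3 - 27 c^2.
Plug a = 1, b = 8, c = -4:
  18*(1)*(8)*(-4) - 4*(1)^3*(-4) + (1)^2*(8)^2 - 4*(8)^3 - 27*(-4)^2
  = -576 + (16) + 64 + (-2048) + (-432)
  = -2976.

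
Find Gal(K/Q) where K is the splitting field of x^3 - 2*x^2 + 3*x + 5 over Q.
Gal(K/Q) = S_3 (symmetric group of order 6)

Compute the discriminant of x^3 + (-2)*x^2 + (3)*x + (5): Δ = -1127. Since Δ is not a rational square, the Galois group is not contained in A_3; it must be the full S_3 (irreducibility of the cubic rules out anything smaller).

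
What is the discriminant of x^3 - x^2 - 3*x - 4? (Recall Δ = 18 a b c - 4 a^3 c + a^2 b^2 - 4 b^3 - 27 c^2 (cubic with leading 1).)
Δ = -547

For x^3 + a x^2 + b x + c the discriminant is Δ = 18 a b c - 4 a^3 c + a^2 b^2 - 4 b^3 - 27 c^2.
Plug a = -1, b = -3, c = -4:
  18*(-1)*(-3)*(-4) - 4*(-1)^3*(-4) + (-1)^2*(-3)^2 - 4*(-3)^3 - 27*(-4)^2
  = -216 + (-16) + 9 + (108) + (-432)
  = -547.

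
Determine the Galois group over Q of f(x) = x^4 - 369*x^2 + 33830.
Gal(K/Q) = V_4 (Klein four-group, Z/2Z × Z/2Z)

f factors as (x^2 - 170)(x^2 - 199), so the splitting field is K = Q(sqrt(170), sqrt(199)). The elements 170, 199, 33830 are all non-squares in Q, so sqrt(170) and sqrt(199) generate independent quadratic extensions. Thus [K:Q] = 4 and Gal(K/Q) is generated by the two order-2 automorphisms sqrt(170) ↦ -sqrt(170) and sqrt(199) ↦ -sqrt(199), giving V_4.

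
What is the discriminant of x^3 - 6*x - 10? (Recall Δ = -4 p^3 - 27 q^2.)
Δ = -1836

For a depressed cubic x^3 + p x + q the discriminant is Δ = -4 p^3 - 27 q^2 = -4*(-6)^3 - 27*(-10)^2 = 864 - 2700 = -1836.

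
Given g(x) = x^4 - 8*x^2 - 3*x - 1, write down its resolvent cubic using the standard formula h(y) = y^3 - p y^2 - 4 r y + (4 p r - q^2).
h(y) = y^3 + 8*y^2 + 4*y + 23

Identify coefficients: p = -8, q = -3, r = -1.
Plug into h(y) = y^3 - p y^2 - 4 r y + (4 p r - q^2):
  h(y) = y^3 - (-8) y^2 - 4*(-1) y + (4*(-8)*(-1) - (-3)^2)
       = y^3 + (8) y^2 + (4) y + (23).
Simplifying: h(y) = y^3 + 8*y^2 + 4*y + 23.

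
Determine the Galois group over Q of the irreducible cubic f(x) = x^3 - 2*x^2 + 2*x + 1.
Gal(K/Q) = S_3 (symmetric group of order 6)

Compute the discriminant of x^3 + (-2)*x^2 + (2)*x + (1): Δ = -83. Since Δ is not a rational square, the Galois group is not contained in A_3; it must be the full S_3 (irreducibility of the cubic rules out anything smaller).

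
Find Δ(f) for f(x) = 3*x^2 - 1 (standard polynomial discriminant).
Δ = 12

For a quadratic a x^2 + b x + c the discriminant is Δ = b^2 - 4ac = (0)^2 - 4*(3)*(-1) = 0 - (-12) = 12.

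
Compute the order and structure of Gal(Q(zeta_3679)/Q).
|Gal(Q(zeta_3679)/Q)| = phi(3679) = 3384; group ≅ (Z/3679Z)^* ≅ Z/12Z × Z/282Z

The n-th cyclotomic polynomial Φ_3679(x) is the minimal polynomial of zeta_3679 over Q and has degree phi(3679) = 3384. So Q(zeta_3679) is a degree-3384 Galois extension with Galois group (Z/3679Z)^*. By CRT, (Z/3679Z)^* ≅ (Z/13Z)^* × (Z/283Z)^*. Each prime-power unit group is (Z/13Z)^* ≅ Z/12Z; (Z/283Z)^* ≅ Z/282Z. Hence Gal(Q(zeta_3679)/Q) ≅ Z/12Z × Z/282Z.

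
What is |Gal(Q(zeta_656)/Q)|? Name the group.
|Gal(Q(zeta_656)/Q)| = phi(656) = 320; group ≅ (Z/656Z)^* ≅ Z/2Z × Z/4Z × Z/40Z

The n-th cyclotomic polynomial Φ_656(x) is the minimal polynomial of zeta_656 over Q and has degree phi(656) = 320. So Q(zeta_656) is a degree-320 Galois extension with Galois group (Z/656Z)^*. By CRT, (Z/656Z)^* ≅ (Z/16Z)^* × (Z/41Z)^*. Each prime-power unit group is (Z/16Z)^* ≅ Z/2Z × Z/4Z; (Z/41Z)^* ≅ Z/40Z. Hence Gal(Q(zeta_656)/Q) ≅ Z/2Z × Z/4Z × Z/40Z.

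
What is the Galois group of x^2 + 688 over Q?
Gal(K/Q) = Z/2Z (cyclic of order 2)

x^2 + 688 is irreducible over Q since -688 is not a rational square. The splitting field Q(sqrt(-688)) has degree 2 over Q, and its unique nontrivial automorphism is sqrt(-688) ↦ -sqrt(-688). Hence Gal(Q(sqrt(-688))/Q) = Z/2Z.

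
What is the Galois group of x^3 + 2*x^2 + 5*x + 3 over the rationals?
Gal(K/Q) = S_3 (symmetric group of order 6)

Compute the discriminant of x^3 + (2)*x^2 + (5)*x + (3): Δ = -199. Since Δ is not a rational square, the Galois group is not contained in A_3; it must be the full S_3 (irreducibility of the cubic rules out anything smaller).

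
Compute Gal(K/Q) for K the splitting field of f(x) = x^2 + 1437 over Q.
Gal(K/Q) = Z/2Z (cyclic of order 2)

x^2 + 1437 is irreducible over Q since -1437 is not a rational square. The splitting field Q(sqrt(-1437)) has degree 2 over Q, and its unique nontrivial automorphism is sqrt(-1437) ↦ -sqrt(-1437). Hence Gal(Q(sqrt(-1437))/Q) = Z/2Z.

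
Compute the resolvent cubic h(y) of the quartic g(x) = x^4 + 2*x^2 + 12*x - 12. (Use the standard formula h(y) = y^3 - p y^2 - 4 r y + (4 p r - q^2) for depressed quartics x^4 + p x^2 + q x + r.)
h(y) = y^3 - 2*y^2 + 48*y - 240

Identify coefficients: p = 2, q = 12, r = -12.
Plug into h(y) = y^3 - p y^2 - 4 r y + (4 p r - q^2):
  h(y) = y^3 - (2) y^2 - 4*(-12) y + (4*(2)*(-12) - (12)^2)
       = y^3 + (-2) y^2 + (48) y + (-240).
Simplifying: h(y) = y^3 - 2*y^2 + 48*y - 240.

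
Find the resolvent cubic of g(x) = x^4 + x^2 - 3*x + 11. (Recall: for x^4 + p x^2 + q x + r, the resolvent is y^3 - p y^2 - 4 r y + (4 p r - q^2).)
h(y) = y^3 - y^2 - 44*y + 35

Identify coefficients: p = 1, q = -3, r = 11.
Plug into h(y) = y^3 - p y^2 - 4 r y + (4 p r - q^2):
  h(y) = y^3 - (1) y^2 - 4*(11) y + (4*(1)*(11) - (-3)^2)
       = y^3 + (-1) y^2 + (-44) y + (35).
Simplifying: h(y) = y^3 - y^2 - 44*y + 35.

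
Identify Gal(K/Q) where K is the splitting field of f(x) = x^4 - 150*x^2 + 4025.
Gal(K/Q) = V_4 (Klein four-group, Z/2Z × Z/2Z)

f factors as (x^2 - 35)(x^2 - 115), so the splitting field is K = Q(sqrt(35), sqrt(115)). The elements 35, 115, 4025 are all non-squares in Q, so sqrt(35) and sqrt(115) generate independent quadratic extensions. Thus [K:Q] = 4 and Gal(K/Q) is generated by the two order-2 automorphisms sqrt(35) ↦ -sqrt(35) and sqrt(115) ↦ -sqrt(115), giving V_4.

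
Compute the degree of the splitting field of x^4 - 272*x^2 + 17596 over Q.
[K:Q] = 4

f factors as (x^2 - 166)(x^2 - 106); the splitting field is K = Q(sqrt(166), sqrt(106)). Since 166, 106, and 17596 are all non-squares in Q, the three subfields Q(sqrt(166)), Q(sqrt(106)), Q(sqrt(17596)) are distinct degree-2 extensions, so [K:Q] = 4 (Klein four Galois group).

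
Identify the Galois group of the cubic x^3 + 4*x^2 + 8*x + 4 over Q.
Gal(K/Q) = S_3 (symmetric group of order 6)

Compute the discriminant of x^3 + (4)*x^2 + (8)*x + (4): Δ = -176. Since Δ is not a rational square, the Galois group is not contained in A_3; it must be the full S_3 (irreducibility of the cubic rules out anything smaller).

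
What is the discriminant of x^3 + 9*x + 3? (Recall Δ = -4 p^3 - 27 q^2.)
Δ = -3159

For a depressed cubic x^3 + p x + q the discriminant is Δ = -4 p^3 - 27 q^2 = -4*(9)^3 - 27*(3)^2 = -2916 - 243 = -3159.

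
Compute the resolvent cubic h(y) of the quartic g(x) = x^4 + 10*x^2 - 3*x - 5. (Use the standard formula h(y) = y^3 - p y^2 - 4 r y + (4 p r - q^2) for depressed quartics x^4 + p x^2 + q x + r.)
h(y) = y^3 - 10*y^2 + 20*y - 209

Identify coefficients: p = 10, q = -3, r = -5.
Plug into h(y) = y^3 - p y^2 - 4 r y + (4 p r - q^2):
  h(y) = y^3 - (10) y^2 - 4*(-5) y + (4*(10)*(-5) - (-3)^2)
       = y^3 + (-10) y^2 + (20) y + (-209).
Simplifying: h(y) = y^3 - 10*y^2 + 20*y - 209.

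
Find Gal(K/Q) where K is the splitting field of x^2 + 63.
Gal(K/Q) = Z/2Z (cyclic of order 2)

x^2 + 63 is irreducible over Q since -63 is not a rational square. The splitting field Q(sqrt(-63)) has degree 2 over Q, and its unique nontrivial automorphism is sqrt(-63) ↦ -sqrt(-63). Hence Gal(Q(sqrt(-63))/Q) = Z/2Z.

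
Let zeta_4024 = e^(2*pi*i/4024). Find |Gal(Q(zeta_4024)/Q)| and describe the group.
|Gal(Q(zeta_4024)/Q)| = phi(4024) = 2008; group ≅ (Z/4024Z)^* ≅ Z/2Z × Z/2Z × Z/502Z

The n-th cyclotomic polynomial Φ_4024(x) is the minimal polynomial of zeta_4024 over Q and has degree phi(4024) = 2008. So Q(zeta_4024) is a degree-2008 Galois extension with Galois group (Z/4024Z)^*. By CRT, (Z/4024Z)^* ≅ (Z/8Z)^* × (Z/503Z)^*. Each prime-power unit group is (Z/8Z)^* ≅ Z/2Z × Z/2Z; (Z/503Z)^* ≅ Z/502Z. Hence Gal(Q(zeta_4024)/Q) ≅ Z/2Z × Z/2Z × Z/502Z.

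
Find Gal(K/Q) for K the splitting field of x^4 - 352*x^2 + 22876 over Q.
Gal(K/Q) = V_4 (Klein four-group, Z/2Z × Z/2Z)

f factors as (x^2 - 86)(x^2 - 266), so the splitting field is K = Q(sqrt(86), sqrt(266)). The elements 86, 266, 22876 are all non-squares in Q, so sqrt(86) and sqrt(266) generate independent quadratic extensions. Thus [K:Q] = 4 and Gal(K/Q) is generated by the two order-2 automorphisms sqrt(86) ↦ -sqrt(86) and sqrt(266) ↦ -sqrt(266), giving V_4.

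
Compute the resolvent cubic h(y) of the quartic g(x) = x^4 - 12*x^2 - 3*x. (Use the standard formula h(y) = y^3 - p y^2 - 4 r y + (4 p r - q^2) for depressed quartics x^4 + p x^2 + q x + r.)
h(y) = y^3 + 12*y^2 - 9

Identify coefficients: p = -12, q = -3, r = 0.
Plug into h(y) = y^3 - p y^2 - 4 r y + (4 p r - q^2):
  h(y) = y^3 - (-12) y^2 - 4*(0) y + (4*(-12)*(0) - (-3)^2)
       = y^3 + (12) y^2 + (0) y + (-9).
Simplifying: h(y) = y^3 + 12*y^2 - 9.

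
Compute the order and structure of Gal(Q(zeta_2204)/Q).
|Gal(Q(zeta_2204)/Q)| = phi(2204) = 1008; group ≅ (Z/2204Z)^* ≅ Z/2Z × Z/18Z × Z/28Z

The n-th cyclotomic polynomial Φ_2204(x) is the minimal polynomial of zeta_2204 over Q and has degree phi(2204) = 1008. So Q(zeta_2204) is a degree-1008 Galois extension with Galois group (Z/2204Z)^*. By CRT, (Z/2204Z)^* ≅ (Z/4Z)^* × (Z/19Z)^* × (Z/29Z)^*. Each prime-power unit group is (Z/4Z)^* ≅ Z/2Z; (Z/19Z)^* ≅ Z/18Z; (Z/29Z)^* ≅ Z/28Z. Hence Gal(Q(zeta_2204)/Q) ≅ Z/2Z × Z/18Z × Z/28Z.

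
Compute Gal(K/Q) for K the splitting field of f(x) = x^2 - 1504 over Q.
Gal(K/Q) = Z/2Z (cyclic of order 2)

x^2 - 1504 is irreducible over Q since 1504 is not a rational square. The splitting field Q(sqrt(1504)) has degree 2 over Q, and its unique nontrivial automorphism is sqrt(1504) ↦ -sqrt(1504). Hence Gal(Q(sqrt(1504))/Q) = Z/2Z.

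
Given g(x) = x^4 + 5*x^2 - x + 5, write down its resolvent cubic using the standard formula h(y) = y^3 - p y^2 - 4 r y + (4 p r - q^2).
h(y) = y^3 - 5*y^2 - 20*y + 99

Identify coefficients: p = 5, q = -1, r = 5.
Plug into h(y) = y^3 - p y^2 - 4 r y + (4 p r - q^2):
  h(y) = y^3 - (5) y^2 - 4*(5) y + (4*(5)*(5) - (-1)^2)
       = y^3 + (-5) y^2 + (-20) y + (99).
Simplifying: h(y) = y^3 - 5*y^2 - 20*y + 99.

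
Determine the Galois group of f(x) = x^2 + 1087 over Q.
Gal(K/Q) = Z/2Z (cyclic of order 2)

x^2 + 1087 is irreducible over Q since -1087 is not a rational square. The splitting field Q(sqrt(-1087)) has degree 2 over Q, and its unique nontrivial automorphism is sqrt(-1087) ↦ -sqrt(-1087). Hence Gal(Q(sqrt(-1087))/Q) = Z/2Z.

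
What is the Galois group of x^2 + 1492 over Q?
Gal(K/Q) = Z/2Z (cyclic of order 2)

x^2 + 1492 is irreducible over Q since -1492 is not a rational square. The splitting field Q(sqrt(-1492)) has degree 2 over Q, and its unique nontrivial automorphism is sqrt(-1492) ↦ -sqrt(-1492). Hence Gal(Q(sqrt(-1492))/Q) = Z/2Z.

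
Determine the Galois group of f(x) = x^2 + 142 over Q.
Gal(K/Q) = Z/2Z (cyclic of order 2)

x^2 + 142 is irreducible over Q since -142 is not a rational square. The splitting field Q(sqrt(-142)) has degree 2 over Q, and its unique nontrivial automorphism is sqrt(-142) ↦ -sqrt(-142). Hence Gal(Q(sqrt(-142))/Q) = Z/2Z.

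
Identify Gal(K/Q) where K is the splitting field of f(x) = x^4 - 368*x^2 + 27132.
Gal(K/Q) = V_4 (Klein four-group, Z/2Z × Z/2Z)

f factors as (x^2 - 102)(x^2 - 266), so the splitting field is K = Q(sqrt(102), sqrt(266)). The elements 102, 266, 27132 are all non-squares in Q, so sqrt(102) and sqrt(266) generate independent quadratic extensions. Thus [K:Q] = 4 and Gal(K/Q) is generated by the two order-2 automorphisms sqrt(102) ↦ -sqrt(102) and sqrt(266) ↦ -sqrt(266), giving V_4.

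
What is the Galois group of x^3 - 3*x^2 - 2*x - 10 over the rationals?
Gal(K/Q) = S_3 (symmetric group of order 6)

Compute the discriminant of x^3 + (-3)*x^2 + (-2)*x + (-10): Δ = -4792. Since Δ is not a rational square, the Galois group is not contained in A_3; it must be the full S_3 (irreducibility of the cubic rules out anything smaller).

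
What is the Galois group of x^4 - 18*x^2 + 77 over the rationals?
Gal(K/Q) = V_4 (Klein four-group, Z/2Z × Z/2Z)

f factors as (x^2 - 7)(x^2 - 11), so the splitting field is K = Q(sqrt(7), sqrt(11)). The elements 7, 11, 77 are all non-squares in Q, so sqrt(7) and sqrt(11) generate independent quadratic extensions. Thus [K:Q] = 4 and Gal(K/Q) is generated by the two order-2 automorphisms sqrt(7) ↦ -sqrt(7) and sqrt(11) ↦ -sqrt(11), giving V_4.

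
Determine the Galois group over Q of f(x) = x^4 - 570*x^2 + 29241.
Gal(K/Q) = Z/2Z (cyclic of order 2)

f factors as (x^2 - 57)(x^2 - 513), so the splitting field is K = Q(sqrt(57), sqrt(513)). The squarefree part of 57 is 57 and the squarefree part of 513 is also 57, so sqrt(57) and sqrt(513) are both rational multiples of sqrt(57). Hence Q(sqrt(57)) = Q(sqrt(513)) = Q(sqrt(57)), and the splitting field collapses to a single degree-2 extension with Galois group Z/2Z.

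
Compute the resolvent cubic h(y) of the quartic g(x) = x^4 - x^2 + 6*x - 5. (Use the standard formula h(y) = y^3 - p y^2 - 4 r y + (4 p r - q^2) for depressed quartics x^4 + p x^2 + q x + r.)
h(y) = y^3 + y^2 + 20*y - 16

Identify coefficients: p = -1, q = 6, r = -5.
Plug into h(y) = y^3 - p y^2 - 4 r y + (4 p r - q^2):
  h(y) = y^3 - (-1) y^2 - 4*(-5) y + (4*(-1)*(-5) - (6)^2)
       = y^3 + (1) y^2 + (20) y + (-16).
Simplifying: h(y) = y^3 + y^2 + 20*y - 16.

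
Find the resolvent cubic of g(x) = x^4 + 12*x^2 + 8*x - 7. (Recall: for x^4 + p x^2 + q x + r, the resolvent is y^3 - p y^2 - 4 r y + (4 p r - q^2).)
h(y) = y^3 - 12*y^2 + 28*y - 400

Identify coefficients: p = 12, q = 8, r = -7.
Plug into h(y) = y^3 - p y^2 - 4 r y + (4 p r - q^2):
  h(y) = y^3 - (12) y^2 - 4*(-7) y + (4*(12)*(-7) - (8)^2)
       = y^3 + (-12) y^2 + (28) y + (-400).
Simplifying: h(y) = y^3 - 12*y^2 + 28*y - 400.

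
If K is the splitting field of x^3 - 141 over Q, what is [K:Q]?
[K:Q] = 6

x^3 - 141 has one real root r = 141^(1/3) and two complex roots r*zeta_3, r*zeta_3^2 where zeta_3 = e^(2*pi*i/3). The splitting field is Q(r, zeta_3). [Q(r):Q] = 3 and [Q(zeta_3):Q] = 2 with gcd = 1, so [Q(r, zeta_3):Q] = 3 * 2 = 6.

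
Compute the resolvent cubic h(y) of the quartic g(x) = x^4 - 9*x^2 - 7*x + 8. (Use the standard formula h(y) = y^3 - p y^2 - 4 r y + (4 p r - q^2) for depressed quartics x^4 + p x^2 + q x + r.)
h(y) = y^3 + 9*y^2 - 32*y - 337

Identify coefficients: p = -9, q = -7, r = 8.
Plug into h(y) = y^3 - p y^2 - 4 r y + (4 p r - q^2):
  h(y) = y^3 - (-9) y^2 - 4*(8) y + (4*(-9)*(8) - (-7)^2)
       = y^3 + (9) y^2 + (-32) y + (-337).
Simplifying: h(y) = y^3 + 9*y^2 - 32*y - 337.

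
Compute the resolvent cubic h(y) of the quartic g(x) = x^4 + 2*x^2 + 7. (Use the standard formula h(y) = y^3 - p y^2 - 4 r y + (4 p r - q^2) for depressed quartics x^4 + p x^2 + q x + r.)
h(y) = y^3 - 2*y^2 - 28*y + 56

Identify coefficients: p = 2, q = 0, r = 7.
Plug into h(y) = y^3 - p y^2 - 4 r y + (4 p r - q^2):
  h(y) = y^3 - (2) y^2 - 4*(7) y + (4*(2)*(7) - (0)^2)
       = y^3 + (-2) y^2 + (-28) y + (56).
Simplifying: h(y) = y^3 - 2*y^2 - 28*y + 56.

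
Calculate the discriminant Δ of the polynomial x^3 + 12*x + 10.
Δ = -9612

For a depressed cubic x^3 + p x + q the discriminant is Δ = -4 p^3 - 27 q^2 = -4*(12)^3 - 27*(10)^2 = -6912 - 2700 = -9612.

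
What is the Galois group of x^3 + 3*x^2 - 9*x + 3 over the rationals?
Gal(K/Q) = S_3 (symmetric group of order 6)

Compute the discriminant of x^3 + (3)*x^2 + (-9)*x + (3): Δ = 1620. Since Δ is not a rational square, the Galois group is not contained in A_3; it must be the full S_3 (irreducibility of the cubic rules out anything smaller).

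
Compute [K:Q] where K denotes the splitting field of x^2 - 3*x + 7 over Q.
[K:Q] = 2

The discriminant of x^2 + (-3)*x + (7) is b^2 - 4c = 9 - (28) = -19. Since -19 is not a perfect square in Q, the polynomial is irreducible over Q. Its two roots generate a degree-2 extension, so [K:Q] = 2.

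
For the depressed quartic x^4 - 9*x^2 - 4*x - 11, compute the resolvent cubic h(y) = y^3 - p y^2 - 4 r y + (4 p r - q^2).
h(y) = y^3 + 9*y^2 + 44*y + 380

Identify coefficients: p = -9, q = -4, r = -11.
Plug into h(y) = y^3 - p y^2 - 4 r y + (4 p r - q^2):
  h(y) = y^3 - (-9) y^2 - 4*(-11) y + (4*(-9)*(-11) - (-4)^2)
       = y^3 + (9) y^2 + (44) y + (380).
Simplifying: h(y) = y^3 + 9*y^2 + 44*y + 380.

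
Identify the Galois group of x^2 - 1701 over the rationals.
Gal(K/Q) = Z/2Z (cyclic of order 2)

x^2 - 1701 is irreducible over Q since 1701 is not a rational square. The splitting field Q(sqrt(1701)) has degree 2 over Q, and its unique nontrivial automorphism is sqrt(1701) ↦ -sqrt(1701). Hence Gal(Q(sqrt(1701))/Q) = Z/2Z.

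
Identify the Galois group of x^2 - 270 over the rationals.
Gal(K/Q) = Z/2Z (cyclic of order 2)

x^2 - 270 is irreducible over Q since 270 is not a rational square. The splitting field Q(sqrt(270)) has degree 2 over Q, and its unique nontrivial automorphism is sqrt(270) ↦ -sqrt(270). Hence Gal(Q(sqrt(270))/Q) = Z/2Z.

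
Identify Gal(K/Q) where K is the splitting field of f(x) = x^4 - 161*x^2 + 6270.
Gal(K/Q) = V_4 (Klein four-group, Z/2Z × Z/2Z)

f factors as (x^2 - 66)(x^2 - 95), so the splitting field is K = Q(sqrt(66), sqrt(95)). The elements 66, 95, 6270 are all non-squares in Q, so sqrt(66) and sqrt(95) generate independent quadratic extensions. Thus [K:Q] = 4 and Gal(K/Q) is generated by the two order-2 automorphisms sqrt(66) ↦ -sqrt(66) and sqrt(95) ↦ -sqrt(95), giving V_4.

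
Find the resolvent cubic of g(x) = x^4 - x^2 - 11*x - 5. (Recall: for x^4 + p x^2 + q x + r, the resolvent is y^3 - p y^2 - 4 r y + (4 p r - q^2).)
h(y) = y^3 + y^2 + 20*y - 101

Identify coefficients: p = -1, q = -11, r = -5.
Plug into h(y) = y^3 - p y^2 - 4 r y + (4 p r - q^2):
  h(y) = y^3 - (-1) y^2 - 4*(-5) y + (4*(-1)*(-5) - (-11)^2)
       = y^3 + (1) y^2 + (20) y + (-101).
Simplifying: h(y) = y^3 + y^2 + 20*y - 101.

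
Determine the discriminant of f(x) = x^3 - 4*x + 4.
Δ = -176

For a depressed cubic x^3 + p x + q the discriminant is Δ = -4 p^3 - 27 q^2 = -4*(-4)^3 - 27*(4)^2 = 256 - 432 = -176.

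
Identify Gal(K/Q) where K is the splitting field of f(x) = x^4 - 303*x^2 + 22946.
Gal(K/Q) = V_4 (Klein four-group, Z/2Z × Z/2Z)

f factors as (x^2 - 149)(x^2 - 154), so the splitting field is K = Q(sqrt(149), sqrt(154)). The elements 149, 154, 22946 are all non-squares in Q, so sqrt(149) and sqrt(154) generate independent quadratic extensions. Thus [K:Q] = 4 and Gal(K/Q) is generated by the two order-2 automorphisms sqrt(149) ↦ -sqrt(149) and sqrt(154) ↦ -sqrt(154), giving V_4.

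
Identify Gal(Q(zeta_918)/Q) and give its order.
|Gal(Q(zeta_918)/Q)| = phi(918) = 288; group ≅ (Z/918Z)^* ≅ Z/16Z × Z/18Z

The n-th cyclotomic polynomial Φ_918(x) is the minimal polynomial of zeta_918 over Q and has degree phi(918) = 288. So Q(zeta_918) is a degree-288 Galois extension with Galois group (Z/918Z)^*. By CRT, (Z/918Z)^* ≅ (Z/2Z)^* × (Z/27Z)^* × (Z/17Z)^*. Each prime-power unit group is (Z/2Z)^* ≅ trivial group (order 1); (Z/27Z)^* ≅ Z/18Z; (Z/17Z)^* ≅ Z/16Z. Hence Gal(Q(zeta_918)/Q) ≅ Z/16Z × Z/18Z.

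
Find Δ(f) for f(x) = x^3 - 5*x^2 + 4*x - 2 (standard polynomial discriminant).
Δ = -244

For x^3 + a x^2 + b x + c the discriminant is Δ = 18 a b c - 4 a^3 c + a^2 b^2 - 4 b^3 - 27 c^2.
Plug a = -5, b = 4, c = -2:
  18*(-5)*(4)*(-2) - 4*(-5)^3*(-2) + (-5)^2*(4)^2 - 4*(4)^3 - 27*(-2)^2
  = 720 + (-1000) + 400 + (-256) + (-108)
  = -244.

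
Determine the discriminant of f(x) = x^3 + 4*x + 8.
Δ = -1984

For a depressed cubic x^3 + p x + q the discriminant is Δ = -4 p^3 - 27 q^2 = -4*(4)^3 - 27*(8)^2 = -256 - 1728 = -1984.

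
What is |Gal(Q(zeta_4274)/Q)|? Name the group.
|Gal(Q(zeta_4274)/Q)| = phi(4274) = 2136; group ≅ (Z/4274Z)^* ≅ Z/2136Z

The n-th cyclotomic polynomial Φ_4274(x) is the minimal polynomial of zeta_4274 over Q and has degree phi(4274) = 2136. So Q(zeta_4274) is a degree-2136 Galois extension with Galois group (Z/4274Z)^*. By CRT, (Z/4274Z)^* ≅ (Z/2Z)^* × (Z/2137Z)^*. Each prime-power unit group is (Z/2Z)^* ≅ trivial group (order 1); (Z/2137Z)^* ≅ Z/2136Z. Hence Gal(Q(zeta_4274)/Q) ≅ Z/2136Z.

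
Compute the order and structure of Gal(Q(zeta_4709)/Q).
|Gal(Q(zeta_4709)/Q)| = phi(4709) = 4416; group ≅ (Z/4709Z)^* ≅ Z/16Z × Z/276Z

The n-th cyclotomic polynomial Φ_4709(x) is the minimal polynomial of zeta_4709 over Q and has degree phi(4709) = 4416. So Q(zeta_4709) is a degree-4416 Galois extension with Galois group (Z/4709Z)^*. By CRT, (Z/4709Z)^* ≅ (Z/17Z)^* × (Z/277Z)^*. Each prime-power unit group is (Z/17Z)^* ≅ Z/16Z; (Z/277Z)^* ≅ Z/276Z. Hence Gal(Q(zeta_4709)/Q) ≅ Z/16Z × Z/276Z.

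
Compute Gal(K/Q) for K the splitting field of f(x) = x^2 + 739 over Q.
Gal(K/Q) = Z/2Z (cyclic of order 2)

x^2 + 739 is irreducible over Q since -739 is not a rational square. The splitting field Q(sqrt(-739)) has degree 2 over Q, and its unique nontrivial automorphism is sqrt(-739) ↦ -sqrt(-739). Hence Gal(Q(sqrt(-739))/Q) = Z/2Z.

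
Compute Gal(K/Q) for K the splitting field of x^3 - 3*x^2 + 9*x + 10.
Gal(K/Q) = S_3 (symmetric group of order 6)

Compute the discriminant of x^3 + (-3)*x^2 + (9)*x + (10): Δ = -8667. Since Δ is not a rational square, the Galois group is not contained in A_3; it must be the full S_3 (irreducibility of the cubic rules out anything smaller).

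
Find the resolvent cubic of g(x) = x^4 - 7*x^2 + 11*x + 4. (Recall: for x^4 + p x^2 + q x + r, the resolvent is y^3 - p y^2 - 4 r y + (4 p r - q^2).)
h(y) = y^3 + 7*y^2 - 16*y - 233

Identify coefficients: p = -7, q = 11, r = 4.
Plug into h(y) = y^3 - p y^2 - 4 r y + (4 p r - q^2):
  h(y) = y^3 - (-7) y^2 - 4*(4) y + (4*(-7)*(4) - (11)^2)
       = y^3 + (7) y^2 + (-16) y + (-233).
Simplifying: h(y) = y^3 + 7*y^2 - 16*y - 233.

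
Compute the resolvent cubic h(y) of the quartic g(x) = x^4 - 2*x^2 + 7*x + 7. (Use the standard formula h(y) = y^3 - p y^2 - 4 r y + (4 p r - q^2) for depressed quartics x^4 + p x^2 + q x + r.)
h(y) = y^3 + 2*y^2 - 28*y - 105

Identify coefficients: p = -2, q = 7, r = 7.
Plug into h(y) = y^3 - p y^2 - 4 r y + (4 p r - q^2):
  h(y) = y^3 - (-2) y^2 - 4*(7) y + (4*(-2)*(7) - (7)^2)
       = y^3 + (2) y^2 + (-28) y + (-105).
Simplifying: h(y) = y^3 + 2*y^2 - 28*y - 105.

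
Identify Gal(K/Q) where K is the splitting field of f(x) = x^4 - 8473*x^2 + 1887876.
Gal(K/Q) = Z/2Z (cyclic of order 2)

f factors as (x^2 - 8244)(x^2 - 229), so the splitting field is K = Q(sqrt(8244), sqrt(229)). The squarefree part of 8244 is 229 and the squarefree part of 229 is also 229, so sqrt(8244) and sqrt(229) are both rational multiples of sqrt(229). Hence Q(sqrt(8244)) = Q(sqrt(229)) = Q(sqrt(229)), and the splitting field collapses to a single degree-2 extension with Galois group Z/2Z.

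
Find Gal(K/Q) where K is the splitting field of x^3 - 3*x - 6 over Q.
Gal(K/Q) = S_3 (symmetric group of order 6)

Compute the discriminant of x^3 + (0)*x^2 + (-3)*x + (-6): Δ = -864. Since Δ is not a rational square, the Galois group is not contained in A_3; it must be the full S_3 (irreducibility of the cubic rules out anything smaller).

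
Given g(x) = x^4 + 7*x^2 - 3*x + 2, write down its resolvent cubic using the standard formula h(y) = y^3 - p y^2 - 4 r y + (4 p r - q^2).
h(y) = y^3 - 7*y^2 - 8*y + 47

Identify coefficients: p = 7, q = -3, r = 2.
Plug into h(y) = y^3 - p y^2 - 4 r y + (4 p r - q^2):
  h(y) = y^3 - (7) y^2 - 4*(2) y + (4*(7)*(2) - (-3)^2)
       = y^3 + (-7) y^2 + (-8) y + (47).
Simplifying: h(y) = y^3 - 7*y^2 - 8*y + 47.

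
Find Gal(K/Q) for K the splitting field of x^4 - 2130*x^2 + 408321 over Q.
Gal(K/Q) = Z/2Z (cyclic of order 2)

f factors as (x^2 - 213)(x^2 - 1917), so the splitting field is K = Q(sqrt(213), sqrt(1917)). The squarefree part of 213 is 213 and the squarefree part of 1917 is also 213, so sqrt(213) and sqrt(1917) are both rational multiples of sqrt(213). Hence Q(sqrt(213)) = Q(sqrt(1917)) = Q(sqrt(213)), and the splitting field collapses to a single degree-2 extension with Galois group Z/2Z.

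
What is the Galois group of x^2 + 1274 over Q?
Gal(K/Q) = Z/2Z (cyclic of order 2)

x^2 + 1274 is irreducible over Q since -1274 is not a rational square. The splitting field Q(sqrt(-1274)) has degree 2 over Q, and its unique nontrivial automorphism is sqrt(-1274) ↦ -sqrt(-1274). Hence Gal(Q(sqrt(-1274))/Q) = Z/2Z.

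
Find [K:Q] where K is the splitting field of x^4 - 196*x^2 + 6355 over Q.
[K:Q] = 4

f factors as (x^2 - 155)(x^2 - 41); the splitting field is K = Q(sqrt(155), sqrt(41)). Since 155, 41, and 6355 are all non-squares in Q, the three subfields Q(sqrt(155)), Q(sqrt(41)), Q(sqrt(6355)) are distinct degree-2 extensions, so [K:Q] = 4 (Klein four Galois group).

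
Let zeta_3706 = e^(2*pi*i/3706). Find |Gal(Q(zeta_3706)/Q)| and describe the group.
|Gal(Q(zeta_3706)/Q)| = phi(3706) = 1728; group ≅ (Z/3706Z)^* ≅ Z/16Z × Z/108Z

The n-th cyclotomic polynomial Φ_3706(x) is the minimal polynomial of zeta_3706 over Q and has degree phi(3706) = 1728. So Q(zeta_3706) is a degree-1728 Galois extension with Galois group (Z/3706Z)^*. By CRT, (Z/3706Z)^* ≅ (Z/2Z)^* × (Z/17Z)^* × (Z/109Z)^*. Each prime-power unit group is (Z/2Z)^* ≅ trivial group (order 1); (Z/17Z)^* ≅ Z/16Z; (Z/109Z)^* ≅ Z/108Z. Hence Gal(Q(zeta_3706)/Q) ≅ Z/16Z × Z/108Z.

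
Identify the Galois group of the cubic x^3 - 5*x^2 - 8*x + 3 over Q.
Gal(K/Q) = S_3 (symmetric group of order 6)

Compute the discriminant of x^3 + (-5)*x^2 + (-8)*x + (3): Δ = 7065. Since Δ is not a rational square, the Galois group is not contained in A_3; it must be the full S_3 (irreducibility of the cubic rules out anything smaller).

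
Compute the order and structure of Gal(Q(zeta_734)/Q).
|Gal(Q(zeta_734)/Q)| = phi(734) = 366; group ≅ (Z/734Z)^* ≅ Z/366Z

The n-th cyclotomic polynomial Φ_734(x) is the minimal polynomial of zeta_734 over Q and has degree phi(734) = 366. So Q(zeta_734) is a degree-366 Galois extension with Galois group (Z/734Z)^*. By CRT, (Z/734Z)^* ≅ (Z/2Z)^* × (Z/367Z)^*. Each prime-power unit group is (Z/2Z)^* ≅ trivial group (order 1); (Z/367Z)^* ≅ Z/366Z. Hence Gal(Q(zeta_734)/Q) ≅ Z/366Z.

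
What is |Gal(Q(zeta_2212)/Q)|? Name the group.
|Gal(Q(zeta_2212)/Q)| = phi(2212) = 936; group ≅ (Z/2212Z)^* ≅ Z/2Z × Z/6Z × Z/78Z

The n-th cyclotomic polynomial Φ_2212(x) is the minimal polynomial of zeta_2212 over Q and has degree phi(2212) = 936. So Q(zeta_2212) is a degree-936 Galois extension with Galois group (Z/2212Z)^*. By CRT, (Z/2212Z)^* ≅ (Z/4Z)^* × (Z/7Z)^* × (Z/79Z)^*. Each prime-power unit group is (Z/4Z)^* ≅ Z/2Z; (Z/7Z)^* ≅ Z/6Z; (Z/79Z)^* ≅ Z/78Z. Hence Gal(Q(zeta_2212)/Q) ≅ Z/2Z × Z/6Z × Z/78Z.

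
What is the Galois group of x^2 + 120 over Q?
Gal(K/Q) = Z/2Z (cyclic of order 2)

x^2 + 120 is irreducible over Q since -120 is not a rational square. The splitting field Q(sqrt(-120)) has degree 2 over Q, and its unique nontrivial automorphism is sqrt(-120) ↦ -sqrt(-120). Hence Gal(Q(sqrt(-120))/Q) = Z/2Z.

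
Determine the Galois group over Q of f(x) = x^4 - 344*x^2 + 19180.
Gal(K/Q) = V_4 (Klein four-group, Z/2Z × Z/2Z)

f factors as (x^2 - 70)(x^2 - 274), so the splitting field is K = Q(sqrt(70), sqrt(274)). The elements 70, 274, 19180 are all non-squares in Q, so sqrt(70) and sqrt(274) generate independent quadratic extensions. Thus [K:Q] = 4 and Gal(K/Q) is generated by the two order-2 automorphisms sqrt(70) ↦ -sqrt(70) and sqrt(274) ↦ -sqrt(274), giving V_4.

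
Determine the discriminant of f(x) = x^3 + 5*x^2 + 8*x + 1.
Δ = -255

For x^3 + a x^2 + b x + c the discriminant is Δ = 18 a b c - 4 a^3 c + a^2 b^2 - 4 b^3 - 27 c^2.
Plug a = 5, b = 8, c = 1:
  18*(5)*(8)*(1) - 4*(5)^3*(1) + (5)^2*(8)^2 - 4*(8)^3 - 27*(1)^2
  = 720 + (-500) + 1600 + (-2048) + (-27)
  = -255.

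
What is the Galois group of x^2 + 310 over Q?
Gal(K/Q) = Z/2Z (cyclic of order 2)

x^2 + 310 is irreducible over Q since -310 is not a rational square. The splitting field Q(sqrt(-310)) has degree 2 over Q, and its unique nontrivial automorphism is sqrt(-310) ↦ -sqrt(-310). Hence Gal(Q(sqrt(-310))/Q) = Z/2Z.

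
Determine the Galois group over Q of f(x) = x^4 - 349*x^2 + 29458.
Gal(K/Q) = V_4 (Klein four-group, Z/2Z × Z/2Z)

f factors as (x^2 - 206)(x^2 - 143), so the splitting field is K = Q(sqrt(206), sqrt(143)). The elements 206, 143, 29458 are all non-squares in Q, so sqrt(206) and sqrt(143) generate independent quadratic extensions. Thus [K:Q] = 4 and Gal(K/Q) is generated by the two order-2 automorphisms sqrt(206) ↦ -sqrt(206) and sqrt(143) ↦ -sqrt(143), giving V_4.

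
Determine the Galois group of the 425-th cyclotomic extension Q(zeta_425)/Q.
|Gal(Q(zeta_425)/Q)| = phi(425) = 320; group ≅ (Z/425Z)^* ≅ Z/16Z × Z/20Z

The n-th cyclotomic polynomial Φ_425(x) is the minimal polynomial of zeta_425 over Q and has degree phi(425) = 320. So Q(zeta_425) is a degree-320 Galois extension with Galois group (Z/425Z)^*. By CRT, (Z/425Z)^* ≅ (Z/25Z)^* × (Z/17Z)^*. Each prime-power unit group is (Z/25Z)^* ≅ Z/20Z; (Z/17Z)^* ≅ Z/16Z. Hence Gal(Q(zeta_425)/Q) ≅ Z/16Z × Z/20Z.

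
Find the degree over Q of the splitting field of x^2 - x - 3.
[K:Q] = 2

The discriminant of x^2 + (-1)*x + (-3) is b^2 - 4c = 1 - (-12) = 13. Since 13 is not a perfect square in Q, the polynomial is irreducible over Q. Its two roots generate a degree-2 extension, so [K:Q] = 2.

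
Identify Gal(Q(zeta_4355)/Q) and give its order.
|Gal(Q(zeta_4355)/Q)| = phi(4355) = 3168; group ≅ (Z/4355Z)^* ≅ Z/4Z × Z/12Z × Z/66Z

The n-th cyclotomic polynomial Φ_4355(x) is the minimal polynomial of zeta_4355 over Q and has degree phi(4355) = 3168. So Q(zeta_4355) is a degree-3168 Galois extension with Galois group (Z/4355Z)^*. By CRT, (Z/4355Z)^* ≅ (Z/5Z)^* × (Z/13Z)^* × (Z/67Z)^*. Each prime-power unit group is (Z/5Z)^* ≅ Z/4Z; (Z/13Z)^* ≅ Z/12Z; (Z/67Z)^* ≅ Z/66Z. Hence Gal(Q(zeta_4355)/Q) ≅ Z/4Z × Z/12Z × Z/66Z.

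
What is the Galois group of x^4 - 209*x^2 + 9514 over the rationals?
Gal(K/Q) = V_4 (Klein four-group, Z/2Z × Z/2Z)

f factors as (x^2 - 142)(x^2 - 67), so the splitting field is K = Q(sqrt(142), sqrt(67)). The elements 142, 67, 9514 are all non-squares in Q, so sqrt(142) and sqrt(67) generate independent quadratic extensions. Thus [K:Q] = 4 and Gal(K/Q) is generated by the two order-2 automorphisms sqrt(142) ↦ -sqrt(142) and sqrt(67) ↦ -sqrt(67), giving V_4.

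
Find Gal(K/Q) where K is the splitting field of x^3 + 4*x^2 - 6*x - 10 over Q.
Gal(K/Q) = S_3 (symmetric group of order 6)

Compute the discriminant of x^3 + (4)*x^2 + (-6)*x + (-10): Δ = 5620. Since Δ is not a rational square, the Galois group is not contained in A_3; it must be the full S_3 (irreducibility of the cubic rules out anything smaller).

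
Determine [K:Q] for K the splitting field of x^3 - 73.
[K:Q] = 6

x^3 - 73 has one real root r = 73^(1/3) and two complex roots r*zeta_3, r*zeta_3^2 where zeta_3 = e^(2*pi*i/3). The splitting field is Q(r, zeta_3). [Q(r):Q] = 3 and [Q(zeta_3):Q] = 2 with gcd = 1, so [Q(r, zeta_3):Q] = 3 * 2 = 6.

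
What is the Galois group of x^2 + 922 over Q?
Gal(K/Q) = Z/2Z (cyclic of order 2)

x^2 + 922 is irreducible over Q since -922 is not a rational square. The splitting field Q(sqrt(-922)) has degree 2 over Q, and its unique nontrivial automorphism is sqrt(-922) ↦ -sqrt(-922). Hence Gal(Q(sqrt(-922))/Q) = Z/2Z.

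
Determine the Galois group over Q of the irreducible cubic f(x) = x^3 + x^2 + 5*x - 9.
Gal(K/Q) = S_3 (symmetric group of order 6)

Compute the discriminant of x^3 + (1)*x^2 + (5)*x + (-9): Δ = -3436. Since Δ is not a rational square, the Galois group is not contained in A_3; it must be the full S_3 (irreducibility of the cubic rules out anything smaller).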